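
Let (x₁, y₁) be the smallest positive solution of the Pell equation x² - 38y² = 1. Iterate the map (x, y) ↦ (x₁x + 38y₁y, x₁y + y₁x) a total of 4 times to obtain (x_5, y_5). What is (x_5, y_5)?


Step 1: Find the fundamental solution (x₁, y₁) of x² - 38y² = 1.
  Expand √38 as a continued fraction. a₀ = ⌊√38⌋ = 6; iterate m_{k+1} = d_k·a_k − m_k, d_{k+1} = (38 − m_{k+1}²)/d_k, a_{k+1} = ⌊(a₀ + m_{k+1})/d_{k+1}⌋ (starting m₀ = 0, d₀ = 1), with convergents p_k = a_k·p_{k-1} + p_{k-2}, q_k = a_k·q_{k-1} + q_{k-2} (p₋₁ = 1, q₋₁ = 0):
  k = 0: a₀ = 6; p₀/q₀ = 6/1; p₀² − 38·q₀² = 36 − 38 = -2.
  k = 1: m = 6, d = 2, a = ⌊(6 + 6)/2⌋ = 6; p/q = (6·6 + 1)/(6·1 + 0) = 37/6; p² − 38·q² = 1369 − 1368 = 1.
  The first convergent with p² − 38·q² = 1 gives the fundamental solution (x₁, y₁) = (37, 6).
Step 2: Apply the recurrence (x_{n+1}, y_{n+1}) = (x₁x_n + 38y₁y_n, x₁y_n + y₁x_n) repeatedly.
  From (x_1, y_1) = (37, 6): x_2 = 37·37 + 38·6·6 = 2737; y_2 = 37·6 + 6·37 = 444.
  From (x_2, y_2) = (2737, 444): x_3 = 37·2737 + 38·6·444 = 202501; y_3 = 37·444 + 6·2737 = 32850.
  From (x_3, y_3) = (202501, 32850): x_4 = 37·202501 + 38·6·32850 = 14982337; y_4 = 37·32850 + 6·202501 = 2430456.
  From (x_4, y_4) = (14982337, 2430456): x_5 = 37·14982337 + 38·6·2430456 = 1108490437; y_5 = 37·2430456 + 6·14982337 = 179820894.
Step 3: Verify x_5² - 38·y_5² = 1228751048920450969 - 1228751048920450968 = 1 (should be 1). ✓

(x_1, y_1) = (37, 6); (x_5, y_5) = (1108490437, 179820894).


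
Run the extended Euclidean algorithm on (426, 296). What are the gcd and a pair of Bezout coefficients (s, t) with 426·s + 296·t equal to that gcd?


Euclidean algorithm on (426, 296) — divide until remainder is 0:
  426 = 1 · 296 + 130
  296 = 2 · 130 + 36
  130 = 3 · 36 + 22
  36 = 1 · 22 + 14
  22 = 1 · 14 + 8
  14 = 1 · 8 + 6
  8 = 1 · 6 + 2
  6 = 3 · 2 + 0
gcd(426, 296) = 2.
Track Bezout coefficients alongside the remainders: start with r₀ = 426 = a·1 + b·0 (s = 1, t = 0) and r₁ = 296 = a·0 + b·1 (s = 0, t = 1); each new remainder r_{k+1} = r_{k-1} − q_k·r_k inherits s_{k+1} = s_{k-1} − q_k·s_k, t_{k+1} = t_{k-1} − q_k·t_k, so r_k = a·s_k + b·t_k at every step:
  q = 1: r = 130, s = 1 − 1·0 = 1, t = 0 − 1·1 = -1  (check: 426·1 + 296·(-1) = 130)
  q = 2: r = 36, s = 0 − 2·1 = -2, t = 1 − 2·(-1) = 3  (check: 426·(-2) + 296·3 = 36)
  q = 3: r = 22, s = 1 − 3·(-2) = 7, t = -1 − 3·3 = -10  (check: 426·7 + 296·(-10) = 22)
  q = 1: r = 14, s = -2 − 1·7 = -9, t = 3 − 1·(-10) = 13  (check: 426·(-9) + 296·13 = 14)
  q = 1: r = 8, s = 7 − 1·(-9) = 16, t = -10 − 1·13 = -23  (check: 426·16 + 296·(-23) = 8)
  q = 1: r = 6, s = -9 − 1·16 = -25, t = 13 − 1·(-23) = 36  (check: 426·(-25) + 296·36 = 6)
  q = 1: r = 2, s = 16 − 1·(-25) = 41, t = -23 − 1·36 = -59  (check: 426·41 + 296·(-59) = 2)
The row with r = 2 (the gcd) gives the Bezout coefficients s = 41, t = -59.
Result: 426 · (41) + 296 · (-59) = 2.

gcd(426, 296) = 2; s = 41, t = -59 (check: 426·41 + 296·(-59) = 2).


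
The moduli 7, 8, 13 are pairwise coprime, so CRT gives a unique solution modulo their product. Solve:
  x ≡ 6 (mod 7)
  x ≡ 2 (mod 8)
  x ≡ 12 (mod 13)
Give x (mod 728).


Moduli 7, 8, 13 are pairwise coprime; by CRT there is a unique solution modulo M = 7 · 8 · 13 = 728.
Solve pairwise, accumulating the modulus:
  Start with x ≡ 6 (mod 7).
  Combine with x ≡ 2 (mod 8): since gcd(7, 8) = 1, we get a unique residue mod 56.
    Write x = 6 + 7·t and substitute into x ≡ 2 (mod 8): 7·t ≡ 2 − 6 = -4 (mod 8).
    Reduce coefficients mod 8: 7·t ≡ 4 (mod 8).
    The inverse of 7 mod 8 is 7 (since 7·7 = 49 = 6·8 + 1), so t ≡ 7·4 = 28 ≡ 4 (mod 8).
    Then x = 6 + 7·4 = 34, valid modulo lcm(7, 8) = 56: x ≡ 34 (mod 56).
  Combine with x ≡ 12 (mod 13): since gcd(56, 13) = 1, we get a unique residue mod 728.
    Write x = 34 + 56·t and substitute into x ≡ 12 (mod 13): 56·t ≡ 12 − 34 = -22 (mod 13).
    Reduce coefficients mod 13: 4·t ≡ 4 (mod 13).
    The inverse of 4 mod 13 is 10 (since 4·10 = 40 = 3·13 + 1), so t ≡ 10·4 = 40 ≡ 1 (mod 13).
    Then x = 34 + 56·1 = 90, valid modulo lcm(56, 13) = 728: x ≡ 90 (mod 728).
Verify: 90 mod 7 = 6 ✓, 90 mod 8 = 2 ✓, 90 mod 13 = 12 ✓.

x ≡ 90 (mod 728).


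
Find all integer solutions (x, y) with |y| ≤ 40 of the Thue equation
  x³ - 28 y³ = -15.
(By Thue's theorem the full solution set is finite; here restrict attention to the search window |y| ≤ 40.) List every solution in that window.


The equation is x³ - 28y³ = -15. For fixed y, x³ = 28·y³ − 15, so a solution requires the RHS to be a perfect cube.
Strategy: iterate y from -40 to 40, compute RHS = 28·y³ − 15, and check whether it is a (positive or negative) perfect cube.
Check small values of y:
  y = 0: RHS = -15 is not a perfect cube.
  y = 1: RHS = 13 is not a perfect cube.
  y = -1: RHS = -43 is not a perfect cube.
  y = 2: RHS = 209 is not a perfect cube.
  y = -2: RHS = -239 is not a perfect cube.
  y = 3: RHS = 741 is not a perfect cube.
  y = -3: RHS = -771 is not a perfect cube.
Continuing the search up to |y| = 40 finds no solutions either.
No (x, y) in the scanned range satisfies the equation.

No integer solutions with |y| ≤ 40.


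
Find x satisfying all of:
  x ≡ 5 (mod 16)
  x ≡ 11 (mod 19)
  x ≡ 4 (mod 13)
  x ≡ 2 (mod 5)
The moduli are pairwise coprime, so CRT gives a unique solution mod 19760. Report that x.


Product of moduli M = 16 · 19 · 13 · 5 = 19760.
Merge one congruence at a time:
  Start: x ≡ 5 (mod 16).
  Combine with x ≡ 11 (mod 19); new modulus lcm = 304.
    Write x = 5 + 16·t and substitute into x ≡ 11 (mod 19): 16·t ≡ 11 − 5 = 6 (mod 19).
    The inverse of 16 mod 19 is 6 (since 16·6 = 96 = 5·19 + 1), so t ≡ 6·6 = 36 ≡ 17 (mod 19).
    Then x = 5 + 16·17 = 277, valid modulo lcm(16, 19) = 304: x ≡ 277 (mod 304).
  Combine with x ≡ 4 (mod 13); new modulus lcm = 3952.
    Write x = 277 + 304·t and substitute into x ≡ 4 (mod 13): 304·t ≡ 4 − 277 = -273 (mod 13).
    Reduce coefficients mod 13: 5·t ≡ 0 (mod 13).
    The inverse of 5 mod 13 is 8 (since 5·8 = 40 = 3·13 + 1), so t ≡ 8·0 = 0 ≡ 0 (mod 13).
    Then x = 277 + 304·0 = 277, valid modulo lcm(304, 13) = 3952: x ≡ 277 (mod 3952).
  Combine with x ≡ 2 (mod 5); new modulus lcm = 19760.
    Write x = 277 + 3952·t and substitute into x ≡ 2 (mod 5): 3952·t ≡ 2 − 277 = -275 (mod 5).
    Reduce coefficients mod 5: 2·t ≡ 0 (mod 5).
    The inverse of 2 mod 5 is 3 (since 2·3 = 6 = 1·5 + 1), so t ≡ 3·0 = 0 ≡ 0 (mod 5).
    Then x = 277 + 3952·0 = 277, valid modulo lcm(3952, 5) = 19760: x ≡ 277 (mod 19760).
Verify against each original: 277 mod 16 = 5, 277 mod 19 = 11, 277 mod 13 = 4, 277 mod 5 = 2.

x ≡ 277 (mod 19760).


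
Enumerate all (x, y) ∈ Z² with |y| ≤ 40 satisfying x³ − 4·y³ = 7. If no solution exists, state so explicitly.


The equation is x³ - 4y³ = 7. For fixed y, x³ = 4·y³ + 7, so a solution requires the RHS to be a perfect cube.
Strategy: iterate y from -40 to 40, compute RHS = 4·y³ + 7, and check whether it is a (positive or negative) perfect cube.
Check small values of y:
  y = 0: RHS = 7 is not a perfect cube.
  y = 1: RHS = 11 is not a perfect cube.
  y = -1: RHS = 3 is not a perfect cube.
  y = 2: RHS = 39 is not a perfect cube.
  y = -2: RHS = -25 is not a perfect cube.
  y = 3: RHS = 115 is not a perfect cube.
  y = -3: RHS = -101 is not a perfect cube.
Continuing the search up to |y| = 40 finds no solutions either.
No (x, y) in the scanned range satisfies the equation.

No integer solutions with |y| ≤ 40.


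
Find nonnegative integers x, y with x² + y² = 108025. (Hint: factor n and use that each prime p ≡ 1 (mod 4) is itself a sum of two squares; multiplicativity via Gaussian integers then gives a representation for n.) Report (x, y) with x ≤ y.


Step 1: Factor n = 108025 = 5^2 · 29 · 149.
Step 2: Check the mod-4 condition on each prime factor: 5 ≡ 1 (mod 4), exponent 2; 29 ≡ 1 (mod 4), exponent 1; 149 ≡ 1 (mod 4), exponent 1.
All primes ≡ 3 (mod 4) appear to even exponent (or don't appear), so by the two-squares theorem n IS expressible as a sum of two squares.
Step 3: Build a representation. Group n = k² · m with k = 5 and m = 29 · 149 = 4321 (a product of primes ≡ 1 (mod 4)); a representation of m scales to one of n via (k·x)² + (k·y)² = k²(x² + y²). Each prime p ≡ 1 (mod 4) is itself a sum of two squares; find a² by testing p − a² for a perfect square:
  29: 29 − 1² = 28, 29 − 2² = 25 = 5² ⇒ 29 = 2² + 5².
  149: 149 − 1² = 148, 149 − 2² = 145, 149 − 3² = 140, 149 − 4² = 133, 149 − 5² = 124, 149 − 6² = 113, 149 − 7² = 100 = 10² ⇒ 149 = 7² + 10².
  Combine using the Brahmagupta–Fibonacci identity (a² + b²)(c² + d²) = (ac − bd)² + (ad + bc)² = (ac + bd)² + (ad − bc)²:
  29 · 149 = 4321: from (2² + 5²)(7² + 10²), take (2·7 − 5·10, 2·10 + 5·7) = (14 − 50, 20 + 35) = (-36, 55); dropping signs (only squares matter) gives (36, 55); check 36² + 55² = 1296 + 3025 = 4321 ✓.
  Scale by k = 5: (5·36, 5·55) = (180, 275).
Step 4: Order so x ≤ y and verify: 180² + 275² = 32400 + 75625 = 108025 = n. ✓

n = 108025 = 180² + 275² (one valid representation with x ≤ y).


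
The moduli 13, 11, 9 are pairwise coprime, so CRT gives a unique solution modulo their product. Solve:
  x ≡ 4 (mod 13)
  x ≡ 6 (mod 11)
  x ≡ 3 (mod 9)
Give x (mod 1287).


Moduli 13, 11, 9 are pairwise coprime; by CRT there is a unique solution modulo M = 13 · 11 · 9 = 1287.
Solve pairwise, accumulating the modulus:
  Start with x ≡ 4 (mod 13).
  Combine with x ≡ 6 (mod 11): since gcd(13, 11) = 1, we get a unique residue mod 143.
    Write x = 4 + 13·t and substitute into x ≡ 6 (mod 11): 13·t ≡ 6 − 4 = 2 (mod 11).
    Reduce coefficients mod 11: 2·t ≡ 2 (mod 11).
    The inverse of 2 mod 11 is 6 (since 2·6 = 12 = 1·11 + 1), so t ≡ 6·2 = 12 ≡ 1 (mod 11).
    Then x = 4 + 13·1 = 17, valid modulo lcm(13, 11) = 143: x ≡ 17 (mod 143).
  Combine with x ≡ 3 (mod 9): since gcd(143, 9) = 1, we get a unique residue mod 1287.
    Write x = 17 + 143·t and substitute into x ≡ 3 (mod 9): 143·t ≡ 3 − 17 = -14 (mod 9).
    Reduce coefficients mod 9: 8·t ≡ 4 (mod 9).
    The inverse of 8 mod 9 is 8 (since 8·8 = 64 = 7·9 + 1), so t ≡ 8·4 = 32 ≡ 5 (mod 9).
    Then x = 17 + 143·5 = 732, valid modulo lcm(143, 9) = 1287: x ≡ 732 (mod 1287).
Verify: 732 mod 13 = 4 ✓, 732 mod 11 = 6 ✓, 732 mod 9 = 3 ✓.

x ≡ 732 (mod 1287).


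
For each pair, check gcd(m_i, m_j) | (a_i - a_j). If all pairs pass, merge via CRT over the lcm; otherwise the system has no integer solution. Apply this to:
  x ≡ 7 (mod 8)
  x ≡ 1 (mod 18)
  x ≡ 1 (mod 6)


Moduli 8, 18, 6 are not pairwise coprime, so CRT works modulo lcm(m_i) when all pairwise compatibility conditions hold.
Pairwise compatibility: gcd(m_i, m_j) must divide a_i - a_j for every pair.
Merge one congruence at a time:
  Start: x ≡ 7 (mod 8).
  Combine with x ≡ 1 (mod 18): gcd(8, 18) = 2; 1 - 7 = -6, which IS divisible by 2, so compatible.
    Write x = 7 + 8·t and substitute into x ≡ 1 (mod 18): 8·t ≡ 1 − 7 = -6 (mod 18).
    Divide the congruence (and modulus) by g = 2: 4·t ≡ -3 (mod 9).
    Reduce coefficients mod 9: 4·t ≡ 6 (mod 9).
    The inverse of 4 mod 9 is 7 (since 4·7 = 28 = 3·9 + 1), so t ≡ 7·6 = 42 ≡ 6 (mod 9).
    Then x = 7 + 8·6 = 55, valid modulo lcm(8, 18) = 72: x ≡ 55 (mod 72).
  Combine with x ≡ 1 (mod 6): gcd(72, 6) = 6; 1 - 55 = -54, which IS divisible by 6, so compatible.
    Write x = 55 + 72·t and substitute into x ≡ 1 (mod 6): 72·t ≡ 1 − 55 = -54 (mod 6).
    Divide the congruence (and modulus) by g = 6: 12·t ≡ -9 (mod 1).
    Modulo 1 every t works; take t = 0.
    Then x = 55 + 72·0 = 55, valid modulo lcm(72, 6) = 72: x ≡ 55 (mod 72).
Verify: 55 mod 8 = 7, 55 mod 18 = 1, 55 mod 6 = 1.

x ≡ 55 (mod 72).


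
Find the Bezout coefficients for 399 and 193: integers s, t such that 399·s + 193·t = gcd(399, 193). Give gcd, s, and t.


Euclidean algorithm on (399, 193) — divide until remainder is 0:
  399 = 2 · 193 + 13
  193 = 14 · 13 + 11
  13 = 1 · 11 + 2
  11 = 5 · 2 + 1
  2 = 2 · 1 + 0
gcd(399, 193) = 1.
Track Bezout coefficients alongside the remainders: start with r₀ = 399 = a·1 + b·0 (s = 1, t = 0) and r₁ = 193 = a·0 + b·1 (s = 0, t = 1); each new remainder r_{k+1} = r_{k-1} − q_k·r_k inherits s_{k+1} = s_{k-1} − q_k·s_k, t_{k+1} = t_{k-1} − q_k·t_k, so r_k = a·s_k + b·t_k at every step:
  q = 2: r = 13, s = 1 − 2·0 = 1, t = 0 − 2·1 = -2  (check: 399·1 + 193·(-2) = 13)
  q = 14: r = 11, s = 0 − 14·1 = -14, t = 1 − 14·(-2) = 29  (check: 399·(-14) + 193·29 = 11)
  q = 1: r = 2, s = 1 − 1·(-14) = 15, t = -2 − 1·29 = -31  (check: 399·15 + 193·(-31) = 2)
  q = 5: r = 1, s = -14 − 5·15 = -89, t = 29 − 5·(-31) = 184  (check: 399·(-89) + 193·184 = 1)
The row with r = 1 (the gcd) gives the Bezout coefficients s = -89, t = 184.
Result: 399 · (-89) + 193 · (184) = 1.

gcd(399, 193) = 1; s = -89, t = 184 (check: 399·(-89) + 193·184 = 1).


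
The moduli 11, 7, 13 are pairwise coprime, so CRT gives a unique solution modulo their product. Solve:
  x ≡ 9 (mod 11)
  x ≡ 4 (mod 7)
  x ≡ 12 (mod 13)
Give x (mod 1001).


Moduli 11, 7, 13 are pairwise coprime; by CRT there is a unique solution modulo M = 11 · 7 · 13 = 1001.
Solve pairwise, accumulating the modulus:
  Start with x ≡ 9 (mod 11).
  Combine with x ≡ 4 (mod 7): since gcd(11, 7) = 1, we get a unique residue mod 77.
    Write x = 9 + 11·t and substitute into x ≡ 4 (mod 7): 11·t ≡ 4 − 9 = -5 (mod 7).
    Reduce coefficients mod 7: 4·t ≡ 2 (mod 7).
    The inverse of 4 mod 7 is 2 (since 4·2 = 8 = 1·7 + 1), so t ≡ 2·2 = 4 ≡ 4 (mod 7).
    Then x = 9 + 11·4 = 53, valid modulo lcm(11, 7) = 77: x ≡ 53 (mod 77).
  Combine with x ≡ 12 (mod 13): since gcd(77, 13) = 1, we get a unique residue mod 1001.
    Write x = 53 + 77·t and substitute into x ≡ 12 (mod 13): 77·t ≡ 12 − 53 = -41 (mod 13).
    Reduce coefficients mod 13: 12·t ≡ 11 (mod 13).
    The inverse of 12 mod 13 is 12 (since 12·12 = 144 = 11·13 + 1), so t ≡ 12·11 = 132 ≡ 2 (mod 13).
    Then x = 53 + 77·2 = 207, valid modulo lcm(77, 13) = 1001: x ≡ 207 (mod 1001).
Verify: 207 mod 11 = 9 ✓, 207 mod 7 = 4 ✓, 207 mod 13 = 12 ✓.

x ≡ 207 (mod 1001).


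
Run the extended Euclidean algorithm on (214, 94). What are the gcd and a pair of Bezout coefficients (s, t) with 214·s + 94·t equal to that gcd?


Euclidean algorithm on (214, 94) — divide until remainder is 0:
  214 = 2 · 94 + 26
  94 = 3 · 26 + 16
  26 = 1 · 16 + 10
  16 = 1 · 10 + 6
  10 = 1 · 6 + 4
  6 = 1 · 4 + 2
  4 = 2 · 2 + 0
gcd(214, 94) = 2.
Track Bezout coefficients alongside the remainders: start with r₀ = 214 = a·1 + b·0 (s = 1, t = 0) and r₁ = 94 = a·0 + b·1 (s = 0, t = 1); each new remainder r_{k+1} = r_{k-1} − q_k·r_k inherits s_{k+1} = s_{k-1} − q_k·s_k, t_{k+1} = t_{k-1} − q_k·t_k, so r_k = a·s_k + b·t_k at every step:
  q = 2: r = 26, s = 1 − 2·0 = 1, t = 0 − 2·1 = -2  (check: 214·1 + 94·(-2) = 26)
  q = 3: r = 16, s = 0 − 3·1 = -3, t = 1 − 3·(-2) = 7  (check: 214·(-3) + 94·7 = 16)
  q = 1: r = 10, s = 1 − 1·(-3) = 4, t = -2 − 1·7 = -9  (check: 214·4 + 94·(-9) = 10)
  q = 1: r = 6, s = -3 − 1·4 = -7, t = 7 − 1·(-9) = 16  (check: 214·(-7) + 94·16 = 6)
  q = 1: r = 4, s = 4 − 1·(-7) = 11, t = -9 − 1·16 = -25  (check: 214·11 + 94·(-25) = 4)
  q = 1: r = 2, s = -7 − 1·11 = -18, t = 16 − 1·(-25) = 41  (check: 214·(-18) + 94·41 = 2)
The row with r = 2 (the gcd) gives the Bezout coefficients s = -18, t = 41.
Result: 214 · (-18) + 94 · (41) = 2.

gcd(214, 94) = 2; s = -18, t = 41 (check: 214·(-18) + 94·41 = 2).


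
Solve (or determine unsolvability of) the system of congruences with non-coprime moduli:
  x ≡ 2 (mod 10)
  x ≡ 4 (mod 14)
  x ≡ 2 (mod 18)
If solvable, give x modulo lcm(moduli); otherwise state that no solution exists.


Moduli 10, 14, 18 are not pairwise coprime, so CRT works modulo lcm(m_i) when all pairwise compatibility conditions hold.
Pairwise compatibility: gcd(m_i, m_j) must divide a_i - a_j for every pair.
Merge one congruence at a time:
  Start: x ≡ 2 (mod 10).
  Combine with x ≡ 4 (mod 14): gcd(10, 14) = 2; 4 - 2 = 2, which IS divisible by 2, so compatible.
    Write x = 2 + 10·t and substitute into x ≡ 4 (mod 14): 10·t ≡ 4 − 2 = 2 (mod 14).
    Divide the congruence (and modulus) by g = 2: 5·t ≡ 1 (mod 7).
    The inverse of 5 mod 7 is 3 (since 5·3 = 15 = 2·7 + 1), so t ≡ 3·1 = 3 ≡ 3 (mod 7).
    Then x = 2 + 10·3 = 32, valid modulo lcm(10, 14) = 70: x ≡ 32 (mod 70).
  Combine with x ≡ 2 (mod 18): gcd(70, 18) = 2; 2 - 32 = -30, which IS divisible by 2, so compatible.
    Write x = 32 + 70·t and substitute into x ≡ 2 (mod 18): 70·t ≡ 2 − 32 = -30 (mod 18).
    Divide the congruence (and modulus) by g = 2: 35·t ≡ -15 (mod 9).
    Reduce coefficients mod 9: 8·t ≡ 3 (mod 9).
    The inverse of 8 mod 9 is 8 (since 8·8 = 64 = 7·9 + 1), so t ≡ 8·3 = 24 ≡ 6 (mod 9).
    Then x = 32 + 70·6 = 452, valid modulo lcm(70, 18) = 630: x ≡ 452 (mod 630).
Verify: 452 mod 10 = 2, 452 mod 14 = 4, 452 mod 18 = 2.

x ≡ 452 (mod 630).


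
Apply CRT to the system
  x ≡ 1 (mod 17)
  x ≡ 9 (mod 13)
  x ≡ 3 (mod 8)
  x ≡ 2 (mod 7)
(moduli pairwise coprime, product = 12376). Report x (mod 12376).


Product of moduli M = 17 · 13 · 8 · 7 = 12376.
Merge one congruence at a time:
  Start: x ≡ 1 (mod 17).
  Combine with x ≡ 9 (mod 13); new modulus lcm = 221.
    Write x = 1 + 17·t and substitute into x ≡ 9 (mod 13): 17·t ≡ 9 − 1 = 8 (mod 13).
    Reduce coefficients mod 13: 4·t ≡ 8 (mod 13).
    The inverse of 4 mod 13 is 10 (since 4·10 = 40 = 3·13 + 1), so t ≡ 10·8 = 80 ≡ 2 (mod 13).
    Then x = 1 + 17·2 = 35, valid modulo lcm(17, 13) = 221: x ≡ 35 (mod 221).
  Combine with x ≡ 3 (mod 8); new modulus lcm = 1768.
    Write x = 35 + 221·t and substitute into x ≡ 3 (mod 8): 221·t ≡ 3 − 35 = -32 (mod 8).
    Reduce coefficients mod 8: 5·t ≡ 0 (mod 8).
    The inverse of 5 mod 8 is 5 (since 5·5 = 25 = 3·8 + 1), so t ≡ 5·0 = 0 ≡ 0 (mod 8).
    Then x = 35 + 221·0 = 35, valid modulo lcm(221, 8) = 1768: x ≡ 35 (mod 1768).
  Combine with x ≡ 2 (mod 7); new modulus lcm = 12376.
    Write x = 35 + 1768·t and substitute into x ≡ 2 (mod 7): 1768·t ≡ 2 − 35 = -33 (mod 7).
    Reduce coefficients mod 7: 4·t ≡ 2 (mod 7).
    The inverse of 4 mod 7 is 2 (since 4·2 = 8 = 1·7 + 1), so t ≡ 2·2 = 4 ≡ 4 (mod 7).
    Then x = 35 + 1768·4 = 7107, valid modulo lcm(1768, 7) = 12376: x ≡ 7107 (mod 12376).
Verify against each original: 7107 mod 17 = 1, 7107 mod 13 = 9, 7107 mod 8 = 3, 7107 mod 7 = 2.

x ≡ 7107 (mod 12376).


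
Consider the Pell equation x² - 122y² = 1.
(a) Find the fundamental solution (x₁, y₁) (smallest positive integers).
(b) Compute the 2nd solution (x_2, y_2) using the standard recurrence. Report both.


Step 1: Find the fundamental solution (x₁, y₁) of x² - 122y² = 1.
  Expand √122 as a continued fraction. a₀ = ⌊√122⌋ = 11; iterate m_{k+1} = d_k·a_k − m_k, d_{k+1} = (122 − m_{k+1}²)/d_k, a_{k+1} = ⌊(a₀ + m_{k+1})/d_{k+1}⌋ (starting m₀ = 0, d₀ = 1), with convergents p_k = a_k·p_{k-1} + p_{k-2}, q_k = a_k·q_{k-1} + q_{k-2} (p₋₁ = 1, q₋₁ = 0):
  k = 0: a₀ = 11; p₀/q₀ = 11/1; p₀² − 122·q₀² = 121 − 122 = -1.
  k = 1: m = 11, d = 1, a = ⌊(11 + 11)/1⌋ = 22; p/q = (22·11 + 1)/(22·1 + 0) = 243/22; p² − 122·q² = 59049 − 59048 = 1.
  The first convergent with p² − 122·q² = 1 gives the fundamental solution (x₁, y₁) = (243, 22).
Step 2: Apply the recurrence (x_{n+1}, y_{n+1}) = (x₁x_n + 122y₁y_n, x₁y_n + y₁x_n) repeatedly.
  From (x_1, y_1) = (243, 22): x_2 = 243·243 + 122·22·22 = 118097; y_2 = 243·22 + 22·243 = 10692.
Step 3: Verify x_2² - 122·y_2² = 13946901409 - 13946901408 = 1 (should be 1). ✓

(x_1, y_1) = (243, 22); (x_2, y_2) = (118097, 10692).


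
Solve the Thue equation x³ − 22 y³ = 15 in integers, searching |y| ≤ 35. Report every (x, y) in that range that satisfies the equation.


The equation is x³ - 22y³ = 15. For fixed y, x³ = 22·y³ + 15, so a solution requires the RHS to be a perfect cube.
Strategy: iterate y from -35 to 35, compute RHS = 22·y³ + 15, and check whether it is a (positive or negative) perfect cube.
Check small values of y:
  y = 0: RHS = 15 is not a perfect cube.
  y = 1: RHS = 37 is not a perfect cube.
  y = -1: RHS = -7 is not a perfect cube.
  y = 2: RHS = 191 is not a perfect cube.
  y = -2: RHS = -161 is not a perfect cube.
  y = 3: RHS = 609 is not a perfect cube.
  y = -3: RHS = -579 is not a perfect cube.
Continuing the search up to |y| = 35 finds no solutions either.
No (x, y) in the scanned range satisfies the equation.

No integer solutions with |y| ≤ 35.


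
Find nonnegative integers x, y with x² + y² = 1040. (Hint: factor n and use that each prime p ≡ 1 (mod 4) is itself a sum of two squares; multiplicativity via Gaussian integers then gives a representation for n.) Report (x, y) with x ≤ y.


Step 1: Factor n = 1040 = 2^4 · 5 · 13.
Step 2: Check the mod-4 condition on each prime factor: 2 = 2 (special); 5 ≡ 1 (mod 4), exponent 1; 13 ≡ 1 (mod 4), exponent 1.
All primes ≡ 3 (mod 4) appear to even exponent (or don't appear), so by the two-squares theorem n IS expressible as a sum of two squares.
Step 3: Build a representation. Group n = k² · m with k = 4 and m = 5 · 13 = 65 (a product of primes ≡ 1 (mod 4)); a representation of m scales to one of n via (k·x)² + (k·y)² = k²(x² + y²). Each prime p ≡ 1 (mod 4) is itself a sum of two squares; find a² by testing p − a² for a perfect square:
  5: 5 − 1² = 4 = 2² ⇒ 5 = 1² + 2².
  13: 13 − 1² = 12, 13 − 2² = 9 = 3² ⇒ 13 = 2² + 3².
  Combine using the Brahmagupta–Fibonacci identity (a² + b²)(c² + d²) = (ac − bd)² + (ad + bc)² = (ac + bd)² + (ad − bc)²:
  5 · 13 = 65: from (1² + 2²)(2² + 3²), take (1·2 − 2·3, 1·3 + 2·2) = (2 − 6, 3 + 4) = (-4, 7); dropping signs (only squares matter) gives (4, 7); check 4² + 7² = 16 + 49 = 65 ✓.
  Scale by k = 4: (4·4, 4·7) = (16, 28).
Step 4: Order so x ≤ y and verify: 16² + 28² = 256 + 784 = 1040 = n. ✓

n = 1040 = 16² + 28² (one valid representation with x ≤ y).


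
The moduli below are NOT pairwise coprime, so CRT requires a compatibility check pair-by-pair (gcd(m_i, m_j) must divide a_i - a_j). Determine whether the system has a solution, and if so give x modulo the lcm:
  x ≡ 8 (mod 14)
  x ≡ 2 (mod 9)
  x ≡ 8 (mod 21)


Moduli 14, 9, 21 are not pairwise coprime, so CRT works modulo lcm(m_i) when all pairwise compatibility conditions hold.
Pairwise compatibility: gcd(m_i, m_j) must divide a_i - a_j for every pair.
Merge one congruence at a time:
  Start: x ≡ 8 (mod 14).
  Combine with x ≡ 2 (mod 9): gcd(14, 9) = 1; 2 - 8 = -6, which IS divisible by 1, so compatible.
    Write x = 8 + 14·t and substitute into x ≡ 2 (mod 9): 14·t ≡ 2 − 8 = -6 (mod 9).
    Reduce coefficients mod 9: 5·t ≡ 3 (mod 9).
    The inverse of 5 mod 9 is 2 (since 5·2 = 10 = 1·9 + 1), so t ≡ 2·3 = 6 ≡ 6 (mod 9).
    Then x = 8 + 14·6 = 92, valid modulo lcm(14, 9) = 126: x ≡ 92 (mod 126).
  Combine with x ≡ 8 (mod 21): gcd(126, 21) = 21; 8 - 92 = -84, which IS divisible by 21, so compatible.
    Write x = 92 + 126·t and substitute into x ≡ 8 (mod 21): 126·t ≡ 8 − 92 = -84 (mod 21).
    Divide the congruence (and modulus) by g = 21: 6·t ≡ -4 (mod 1).
    Modulo 1 every t works; take t = 0.
    Then x = 92 + 126·0 = 92, valid modulo lcm(126, 21) = 126: x ≡ 92 (mod 126).
Verify: 92 mod 14 = 8, 92 mod 9 = 2, 92 mod 21 = 8.

x ≡ 92 (mod 126).


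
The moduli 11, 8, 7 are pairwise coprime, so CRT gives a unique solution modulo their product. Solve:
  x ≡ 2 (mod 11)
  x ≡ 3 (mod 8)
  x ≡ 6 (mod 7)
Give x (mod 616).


Moduli 11, 8, 7 are pairwise coprime; by CRT there is a unique solution modulo M = 11 · 8 · 7 = 616.
Solve pairwise, accumulating the modulus:
  Start with x ≡ 2 (mod 11).
  Combine with x ≡ 3 (mod 8): since gcd(11, 8) = 1, we get a unique residue mod 88.
    Write x = 2 + 11·t and substitute into x ≡ 3 (mod 8): 11·t ≡ 3 − 2 = 1 (mod 8).
    Reduce coefficients mod 8: 3·t ≡ 1 (mod 8).
    The inverse of 3 mod 8 is 3 (since 3·3 = 9 = 1·8 + 1), so t ≡ 3·1 = 3 ≡ 3 (mod 8).
    Then x = 2 + 11·3 = 35, valid modulo lcm(11, 8) = 88: x ≡ 35 (mod 88).
  Combine with x ≡ 6 (mod 7): since gcd(88, 7) = 1, we get a unique residue mod 616.
    Write x = 35 + 88·t and substitute into x ≡ 6 (mod 7): 88·t ≡ 6 − 35 = -29 (mod 7).
    Reduce coefficients mod 7: 4·t ≡ 6 (mod 7).
    The inverse of 4 mod 7 is 2 (since 4·2 = 8 = 1·7 + 1), so t ≡ 2·6 = 12 ≡ 5 (mod 7).
    Then x = 35 + 88·5 = 475, valid modulo lcm(88, 7) = 616: x ≡ 475 (mod 616).
Verify: 475 mod 11 = 2 ✓, 475 mod 8 = 3 ✓, 475 mod 7 = 6 ✓.

x ≡ 475 (mod 616).


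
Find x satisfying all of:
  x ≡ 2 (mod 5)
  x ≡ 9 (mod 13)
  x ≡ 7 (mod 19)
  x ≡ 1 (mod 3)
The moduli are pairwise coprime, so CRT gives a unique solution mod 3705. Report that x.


Product of moduli M = 5 · 13 · 19 · 3 = 3705.
Merge one congruence at a time:
  Start: x ≡ 2 (mod 5).
  Combine with x ≡ 9 (mod 13); new modulus lcm = 65.
    Write x = 2 + 5·t and substitute into x ≡ 9 (mod 13): 5·t ≡ 9 − 2 = 7 (mod 13).
    The inverse of 5 mod 13 is 8 (since 5·8 = 40 = 3·13 + 1), so t ≡ 8·7 = 56 ≡ 4 (mod 13).
    Then x = 2 + 5·4 = 22, valid modulo lcm(5, 13) = 65: x ≡ 22 (mod 65).
  Combine with x ≡ 7 (mod 19); new modulus lcm = 1235.
    Write x = 22 + 65·t and substitute into x ≡ 7 (mod 19): 65·t ≡ 7 − 22 = -15 (mod 19).
    Reduce coefficients mod 19: 8·t ≡ 4 (mod 19).
    The inverse of 8 mod 19 is 12 (since 8·12 = 96 = 5·19 + 1), so t ≡ 12·4 = 48 ≡ 10 (mod 19).
    Then x = 22 + 65·10 = 672, valid modulo lcm(65, 19) = 1235: x ≡ 672 (mod 1235).
  Combine with x ≡ 1 (mod 3); new modulus lcm = 3705.
    Write x = 672 + 1235·t and substitute into x ≡ 1 (mod 3): 1235·t ≡ 1 − 672 = -671 (mod 3).
    Reduce coefficients mod 3: 2·t ≡ 1 (mod 3).
    The inverse of 2 mod 3 is 2 (since 2·2 = 4 = 1·3 + 1), so t ≡ 2·1 = 2 ≡ 2 (mod 3).
    Then x = 672 + 1235·2 = 3142, valid modulo lcm(1235, 3) = 3705: x ≡ 3142 (mod 3705).
Verify against each original: 3142 mod 5 = 2, 3142 mod 13 = 9, 3142 mod 19 = 7, 3142 mod 3 = 1.

x ≡ 3142 (mod 3705).


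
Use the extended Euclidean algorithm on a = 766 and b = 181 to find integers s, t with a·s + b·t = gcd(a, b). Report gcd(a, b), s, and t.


Euclidean algorithm on (766, 181) — divide until remainder is 0:
  766 = 4 · 181 + 42
  181 = 4 · 42 + 13
  42 = 3 · 13 + 3
  13 = 4 · 3 + 1
  3 = 3 · 1 + 0
gcd(766, 181) = 1.
Track Bezout coefficients alongside the remainders: start with r₀ = 766 = a·1 + b·0 (s = 1, t = 0) and r₁ = 181 = a·0 + b·1 (s = 0, t = 1); each new remainder r_{k+1} = r_{k-1} − q_k·r_k inherits s_{k+1} = s_{k-1} − q_k·s_k, t_{k+1} = t_{k-1} − q_k·t_k, so r_k = a·s_k + b·t_k at every step:
  q = 4: r = 42, s = 1 − 4·0 = 1, t = 0 − 4·1 = -4  (check: 766·1 + 181·(-4) = 42)
  q = 4: r = 13, s = 0 − 4·1 = -4, t = 1 − 4·(-4) = 17  (check: 766·(-4) + 181·17 = 13)
  q = 3: r = 3, s = 1 − 3·(-4) = 13, t = -4 − 3·17 = -55  (check: 766·13 + 181·(-55) = 3)
  q = 4: r = 1, s = -4 − 4·13 = -56, t = 17 − 4·(-55) = 237  (check: 766·(-56) + 181·237 = 1)
The row with r = 1 (the gcd) gives the Bezout coefficients s = -56, t = 237.
Result: 766 · (-56) + 181 · (237) = 1.

gcd(766, 181) = 1; s = -56, t = 237 (check: 766·(-56) + 181·237 = 1).


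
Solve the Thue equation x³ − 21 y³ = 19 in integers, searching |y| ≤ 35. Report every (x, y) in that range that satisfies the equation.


The equation is x³ - 21y³ = 19. For fixed y, x³ = 21·y³ + 19, so a solution requires the RHS to be a perfect cube.
Strategy: iterate y from -35 to 35, compute RHS = 21·y³ + 19, and check whether it is a (positive or negative) perfect cube.
Check small values of y:
  y = 0: RHS = 19 is not a perfect cube.
  y = 1: RHS = 40 is not a perfect cube.
  y = -1: RHS = -2 is not a perfect cube.
  y = 2: RHS = 187 is not a perfect cube.
  y = -2: RHS = -149 is not a perfect cube.
  y = 3: RHS = 586 is not a perfect cube.
  y = -3: RHS = -548 is not a perfect cube.
Continuing the search up to |y| = 35 finds no solutions either.
No (x, y) in the scanned range satisfies the equation.

No integer solutions with |y| ≤ 35.


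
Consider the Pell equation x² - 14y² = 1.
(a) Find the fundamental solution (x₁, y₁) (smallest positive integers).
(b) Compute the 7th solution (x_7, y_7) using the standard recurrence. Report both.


Step 1: Find the fundamental solution (x₁, y₁) of x² - 14y² = 1.
  Expand √14 as a continued fraction. a₀ = ⌊√14⌋ = 3; iterate m_{k+1} = d_k·a_k − m_k, d_{k+1} = (14 − m_{k+1}²)/d_k, a_{k+1} = ⌊(a₀ + m_{k+1})/d_{k+1}⌋ (starting m₀ = 0, d₀ = 1), with convergents p_k = a_k·p_{k-1} + p_{k-2}, q_k = a_k·q_{k-1} + q_{k-2} (p₋₁ = 1, q₋₁ = 0):
  k = 0: a₀ = 3; p₀/q₀ = 3/1; p₀² − 14·q₀² = 9 − 14 = -5.
  k = 1: m = 3, d = 5, a = ⌊(3 + 3)/5⌋ = 1; p/q = (1·3 + 1)/(1·1 + 0) = 4/1; p² − 14·q² = 16 − 14 = 2.
  k = 2: m = 2, d = 2, a = ⌊(3 + 2)/2⌋ = 2; p/q = (2·4 + 3)/(2·1 + 1) = 11/3; p² − 14·q² = 121 − 126 = -5.
  k = 3: m = 2, d = 5, a = ⌊(3 + 2)/5⌋ = 1; p/q = (1·11 + 4)/(1·3 + 1) = 15/4; p² − 14·q² = 225 − 224 = 1.
  The first convergent with p² − 14·q² = 1 gives the fundamental solution (x₁, y₁) = (15, 4).
Step 2: Apply the recurrence (x_{n+1}, y_{n+1}) = (x₁x_n + 14y₁y_n, x₁y_n + y₁x_n) repeatedly.
  From (x_1, y_1) = (15, 4): x_2 = 15·15 + 14·4·4 = 449; y_2 = 15·4 + 4·15 = 120.
  From (x_2, y_2) = (449, 120): x_3 = 15·449 + 14·4·120 = 13455; y_3 = 15·120 + 4·449 = 3596.
  From (x_3, y_3) = (13455, 3596): x_4 = 15·13455 + 14·4·3596 = 403201; y_4 = 15·3596 + 4·13455 = 107760.
  From (x_4, y_4) = (403201, 107760): x_5 = 15·403201 + 14·4·107760 = 12082575; y_5 = 15·107760 + 4·403201 = 3229204.
  From (x_5, y_5) = (12082575, 3229204): x_6 = 15·12082575 + 14·4·3229204 = 362074049; y_6 = 15·3229204 + 4·12082575 = 96768360.
  From (x_6, y_6) = (362074049, 96768360): x_7 = 15·362074049 + 14·4·96768360 = 10850138895; y_7 = 15·96768360 + 4·362074049 = 2899821596.
Step 3: Verify x_7² - 14·y_7² = 117725514040791821025 - 117725514040791821024 = 1 (should be 1). ✓

(x_1, y_1) = (15, 4); (x_7, y_7) = (10850138895, 2899821596).


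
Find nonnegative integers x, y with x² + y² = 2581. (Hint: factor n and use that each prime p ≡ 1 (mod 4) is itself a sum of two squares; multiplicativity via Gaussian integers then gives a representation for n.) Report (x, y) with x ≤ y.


Step 1: Factor n = 2581 = 29 · 89.
Step 2: Check the mod-4 condition on each prime factor: 29 ≡ 1 (mod 4), exponent 1; 89 ≡ 1 (mod 4), exponent 1.
All primes ≡ 3 (mod 4) appear to even exponent (or don't appear), so by the two-squares theorem n IS expressible as a sum of two squares.
Step 3: Build a representation. Here n = 29 · 89 is a product of primes ≡ 1 (mod 4). Each prime p ≡ 1 (mod 4) is itself a sum of two squares; find a² by testing p − a² for a perfect square:
  29: 29 − 1² = 28, 29 − 2² = 25 = 5² ⇒ 29 = 2² + 5².
  89: 89 − 1² = 88, 89 − 2² = 85, 89 − 3² = 80, 89 − 4² = 73, 89 − 5² = 64 = 8² ⇒ 89 = 5² + 8².
  Combine using the Brahmagupta–Fibonacci identity (a² + b²)(c² + d²) = (ac − bd)² + (ad + bc)² = (ac + bd)² + (ad − bc)²:
  29 · 89 = 2581: from (2² + 5²)(5² + 8²), take (2·5 − 5·8, 2·8 + 5·5) = (10 − 40, 16 + 25) = (-30, 41); dropping signs (only squares matter) gives (30, 41); check 30² + 41² = 900 + 1681 = 2581 ✓.
Step 4: Order so x ≤ y and verify: 30² + 41² = 900 + 1681 = 2581 = n. ✓

n = 2581 = 30² + 41² (one valid representation with x ≤ y).


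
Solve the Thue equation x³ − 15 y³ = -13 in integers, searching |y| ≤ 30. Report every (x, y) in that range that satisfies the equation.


The equation is x³ - 15y³ = -13. For fixed y, x³ = 15·y³ − 13, so a solution requires the RHS to be a perfect cube.
Strategy: iterate y from -30 to 30, compute RHS = 15·y³ − 13, and check whether it is a (positive or negative) perfect cube.
Check small values of y:
  y = 0: RHS = -13 is not a perfect cube.
  y = 1: RHS = 2 is not a perfect cube.
  y = -1: RHS = -28 is not a perfect cube.
  y = 2: RHS = 107 is not a perfect cube.
  y = -2: RHS = -133 is not a perfect cube.
  y = 3: RHS = 392 is not a perfect cube.
  y = -3: RHS = -418 is not a perfect cube.
Continuing the search up to |y| = 30 finds no solutions either.
No (x, y) in the scanned range satisfies the equation.

No integer solutions with |y| ≤ 30.


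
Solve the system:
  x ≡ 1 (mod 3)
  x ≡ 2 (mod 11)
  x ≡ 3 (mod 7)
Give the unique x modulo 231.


Moduli 3, 11, 7 are pairwise coprime; by CRT there is a unique solution modulo M = 3 · 11 · 7 = 231.
Solve pairwise, accumulating the modulus:
  Start with x ≡ 1 (mod 3).
  Combine with x ≡ 2 (mod 11): since gcd(3, 11) = 1, we get a unique residue mod 33.
    Write x = 1 + 3·t and substitute into x ≡ 2 (mod 11): 3·t ≡ 2 − 1 = 1 (mod 11).
    The inverse of 3 mod 11 is 4 (since 3·4 = 12 = 1·11 + 1), so t ≡ 4·1 = 4 ≡ 4 (mod 11).
    Then x = 1 + 3·4 = 13, valid modulo lcm(3, 11) = 33: x ≡ 13 (mod 33).
  Combine with x ≡ 3 (mod 7): since gcd(33, 7) = 1, we get a unique residue mod 231.
    Write x = 13 + 33·t and substitute into x ≡ 3 (mod 7): 33·t ≡ 3 − 13 = -10 (mod 7).
    Reduce coefficients mod 7: 5·t ≡ 4 (mod 7).
    The inverse of 5 mod 7 is 3 (since 5·3 = 15 = 2·7 + 1), so t ≡ 3·4 = 12 ≡ 5 (mod 7).
    Then x = 13 + 33·5 = 178, valid modulo lcm(33, 7) = 231: x ≡ 178 (mod 231).
Verify: 178 mod 3 = 1 ✓, 178 mod 11 = 2 ✓, 178 mod 7 = 3 ✓.

x ≡ 178 (mod 231).


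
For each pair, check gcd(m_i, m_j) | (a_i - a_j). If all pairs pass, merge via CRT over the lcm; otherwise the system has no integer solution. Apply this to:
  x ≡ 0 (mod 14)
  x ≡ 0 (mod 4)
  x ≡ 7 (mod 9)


Moduli 14, 4, 9 are not pairwise coprime, so CRT works modulo lcm(m_i) when all pairwise compatibility conditions hold.
Pairwise compatibility: gcd(m_i, m_j) must divide a_i - a_j for every pair.
Merge one congruence at a time:
  Start: x ≡ 0 (mod 14).
  Combine with x ≡ 0 (mod 4): gcd(14, 4) = 2; 0 - 0 = 0, which IS divisible by 2, so compatible.
    Write x = 0 + 14·t and substitute into x ≡ 0 (mod 4): 14·t ≡ 0 − 0 = 0 (mod 4).
    Divide the congruence (and modulus) by g = 2: 7·t ≡ 0 (mod 2).
    Reduce coefficients mod 2: 1·t ≡ 0 (mod 2).
    So t ≡ 0 (mod 2).
    Then x = 0 + 14·0 = 0, valid modulo lcm(14, 4) = 28: x ≡ 0 (mod 28).
  Combine with x ≡ 7 (mod 9): gcd(28, 9) = 1; 7 - 0 = 7, which IS divisible by 1, so compatible.
    Write x = 0 + 28·t and substitute into x ≡ 7 (mod 9): 28·t ≡ 7 − 0 = 7 (mod 9).
    Reduce coefficients mod 9: 1·t ≡ 7 (mod 9).
    So t ≡ 7 (mod 9).
    Then x = 0 + 28·7 = 196, valid modulo lcm(28, 9) = 252: x ≡ 196 (mod 252).
Verify: 196 mod 14 = 0, 196 mod 4 = 0, 196 mod 9 = 7.

x ≡ 196 (mod 252).


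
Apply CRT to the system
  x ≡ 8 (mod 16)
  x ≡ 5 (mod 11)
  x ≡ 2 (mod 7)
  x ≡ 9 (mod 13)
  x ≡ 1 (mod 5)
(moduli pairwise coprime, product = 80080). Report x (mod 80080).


Product of moduli M = 16 · 11 · 7 · 13 · 5 = 80080.
Merge one congruence at a time:
  Start: x ≡ 8 (mod 16).
  Combine with x ≡ 5 (mod 11); new modulus lcm = 176.
    Write x = 8 + 16·t and substitute into x ≡ 5 (mod 11): 16·t ≡ 5 − 8 = -3 (mod 11).
    Reduce coefficients mod 11: 5·t ≡ 8 (mod 11).
    The inverse of 5 mod 11 is 9 (since 5·9 = 45 = 4·11 + 1), so t ≡ 9·8 = 72 ≡ 6 (mod 11).
    Then x = 8 + 16·6 = 104, valid modulo lcm(16, 11) = 176: x ≡ 104 (mod 176).
  Combine with x ≡ 2 (mod 7); new modulus lcm = 1232.
    Write x = 104 + 176·t and substitute into x ≡ 2 (mod 7): 176·t ≡ 2 − 104 = -102 (mod 7).
    Reduce coefficients mod 7: 1·t ≡ 3 (mod 7).
    So t ≡ 3 (mod 7).
    Then x = 104 + 176·3 = 632, valid modulo lcm(176, 7) = 1232: x ≡ 632 (mod 1232).
  Combine with x ≡ 9 (mod 13); new modulus lcm = 16016.
    Write x = 632 + 1232·t and substitute into x ≡ 9 (mod 13): 1232·t ≡ 9 − 632 = -623 (mod 13).
    Reduce coefficients mod 13: 10·t ≡ 1 (mod 13).
    The inverse of 10 mod 13 is 4 (since 10·4 = 40 = 3·13 + 1), so t ≡ 4·1 = 4 ≡ 4 (mod 13).
    Then x = 632 + 1232·4 = 5560, valid modulo lcm(1232, 13) = 16016: x ≡ 5560 (mod 16016).
  Combine with x ≡ 1 (mod 5); new modulus lcm = 80080.
    Write x = 5560 + 16016·t and substitute into x ≡ 1 (mod 5): 16016·t ≡ 1 − 5560 = -5559 (mod 5).
    Reduce coefficients mod 5: 1·t ≡ 1 (mod 5).
    So t ≡ 1 (mod 5).
    Then x = 5560 + 16016·1 = 21576, valid modulo lcm(16016, 5) = 80080: x ≡ 21576 (mod 80080).
Verify against each original: 21576 mod 16 = 8, 21576 mod 11 = 5, 21576 mod 7 = 2, 21576 mod 13 = 9, 21576 mod 5 = 1.

x ≡ 21576 (mod 80080).


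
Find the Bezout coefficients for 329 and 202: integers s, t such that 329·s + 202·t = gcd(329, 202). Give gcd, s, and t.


Euclidean algorithm on (329, 202) — divide until remainder is 0:
  329 = 1 · 202 + 127
  202 = 1 · 127 + 75
  127 = 1 · 75 + 52
  75 = 1 · 52 + 23
  52 = 2 · 23 + 6
  23 = 3 · 6 + 5
  6 = 1 · 5 + 1
  5 = 5 · 1 + 0
gcd(329, 202) = 1.
Track Bezout coefficients alongside the remainders: start with r₀ = 329 = a·1 + b·0 (s = 1, t = 0) and r₁ = 202 = a·0 + b·1 (s = 0, t = 1); each new remainder r_{k+1} = r_{k-1} − q_k·r_k inherits s_{k+1} = s_{k-1} − q_k·s_k, t_{k+1} = t_{k-1} − q_k·t_k, so r_k = a·s_k + b·t_k at every step:
  q = 1: r = 127, s = 1 − 1·0 = 1, t = 0 − 1·1 = -1  (check: 329·1 + 202·(-1) = 127)
  q = 1: r = 75, s = 0 − 1·1 = -1, t = 1 − 1·(-1) = 2  (check: 329·(-1) + 202·2 = 75)
  q = 1: r = 52, s = 1 − 1·(-1) = 2, t = -1 − 1·2 = -3  (check: 329·2 + 202·(-3) = 52)
  q = 1: r = 23, s = -1 − 1·2 = -3, t = 2 − 1·(-3) = 5  (check: 329·(-3) + 202·5 = 23)
  q = 2: r = 6, s = 2 − 2·(-3) = 8, t = -3 − 2·5 = -13  (check: 329·8 + 202·(-13) = 6)
  q = 3: r = 5, s = -3 − 3·8 = -27, t = 5 − 3·(-13) = 44  (check: 329·(-27) + 202·44 = 5)
  q = 1: r = 1, s = 8 − 1·(-27) = 35, t = -13 − 1·44 = -57  (check: 329·35 + 202·(-57) = 1)
The row with r = 1 (the gcd) gives the Bezout coefficients s = 35, t = -57.
Result: 329 · (35) + 202 · (-57) = 1.

gcd(329, 202) = 1; s = 35, t = -57 (check: 329·35 + 202·(-57) = 1).


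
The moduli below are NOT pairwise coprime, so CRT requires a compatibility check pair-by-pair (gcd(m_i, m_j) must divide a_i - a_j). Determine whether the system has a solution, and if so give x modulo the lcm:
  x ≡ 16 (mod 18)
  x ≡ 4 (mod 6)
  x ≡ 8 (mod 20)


Moduli 18, 6, 20 are not pairwise coprime, so CRT works modulo lcm(m_i) when all pairwise compatibility conditions hold.
Pairwise compatibility: gcd(m_i, m_j) must divide a_i - a_j for every pair.
Merge one congruence at a time:
  Start: x ≡ 16 (mod 18).
  Combine with x ≡ 4 (mod 6): gcd(18, 6) = 6; 4 - 16 = -12, which IS divisible by 6, so compatible.
    Write x = 16 + 18·t and substitute into x ≡ 4 (mod 6): 18·t ≡ 4 − 16 = -12 (mod 6).
    Divide the congruence (and modulus) by g = 6: 3·t ≡ -2 (mod 1).
    Modulo 1 every t works; take t = 0.
    Then x = 16 + 18·0 = 16, valid modulo lcm(18, 6) = 18: x ≡ 16 (mod 18).
  Combine with x ≡ 8 (mod 20): gcd(18, 20) = 2; 8 - 16 = -8, which IS divisible by 2, so compatible.
    Write x = 16 + 18·t and substitute into x ≡ 8 (mod 20): 18·t ≡ 8 − 16 = -8 (mod 20).
    Divide the congruence (and modulus) by g = 2: 9·t ≡ -4 (mod 10).
    Reduce coefficients mod 10: 9·t ≡ 6 (mod 10).
    The inverse of 9 mod 10 is 9 (since 9·9 = 81 = 8·10 + 1), so t ≡ 9·6 = 54 ≡ 4 (mod 10).
    Then x = 16 + 18·4 = 88, valid modulo lcm(18, 20) = 180: x ≡ 88 (mod 180).
Verify: 88 mod 18 = 16, 88 mod 6 = 4, 88 mod 20 = 8.

x ≡ 88 (mod 180).
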